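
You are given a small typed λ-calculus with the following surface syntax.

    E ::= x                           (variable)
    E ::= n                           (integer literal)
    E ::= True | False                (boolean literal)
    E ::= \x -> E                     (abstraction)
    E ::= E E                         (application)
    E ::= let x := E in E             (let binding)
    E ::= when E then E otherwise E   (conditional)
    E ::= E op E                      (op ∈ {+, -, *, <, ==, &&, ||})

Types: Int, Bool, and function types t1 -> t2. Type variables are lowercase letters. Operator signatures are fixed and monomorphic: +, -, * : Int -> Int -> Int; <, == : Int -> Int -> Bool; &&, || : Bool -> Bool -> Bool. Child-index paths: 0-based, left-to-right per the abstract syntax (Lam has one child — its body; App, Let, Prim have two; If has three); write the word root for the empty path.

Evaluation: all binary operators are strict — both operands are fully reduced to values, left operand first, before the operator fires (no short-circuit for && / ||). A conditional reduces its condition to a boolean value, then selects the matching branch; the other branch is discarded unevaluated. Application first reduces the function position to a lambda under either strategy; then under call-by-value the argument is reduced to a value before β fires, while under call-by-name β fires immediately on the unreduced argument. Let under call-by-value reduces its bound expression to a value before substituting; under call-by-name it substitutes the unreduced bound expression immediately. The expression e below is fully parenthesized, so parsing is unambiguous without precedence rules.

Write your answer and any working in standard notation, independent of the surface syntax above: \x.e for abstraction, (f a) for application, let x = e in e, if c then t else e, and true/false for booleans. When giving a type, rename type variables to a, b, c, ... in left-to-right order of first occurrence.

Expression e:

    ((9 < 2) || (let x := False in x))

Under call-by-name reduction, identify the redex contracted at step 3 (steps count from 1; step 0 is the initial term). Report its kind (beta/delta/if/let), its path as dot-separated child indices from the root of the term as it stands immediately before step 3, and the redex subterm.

Answer: delta at root : (false || false)

Trace:
step 0: ((9 < 2) || (let x = false in x))
step 1: [delta@0] (false || (let x = false in x))
step 2: [let@1] (false || false)
step 3: [delta@root] false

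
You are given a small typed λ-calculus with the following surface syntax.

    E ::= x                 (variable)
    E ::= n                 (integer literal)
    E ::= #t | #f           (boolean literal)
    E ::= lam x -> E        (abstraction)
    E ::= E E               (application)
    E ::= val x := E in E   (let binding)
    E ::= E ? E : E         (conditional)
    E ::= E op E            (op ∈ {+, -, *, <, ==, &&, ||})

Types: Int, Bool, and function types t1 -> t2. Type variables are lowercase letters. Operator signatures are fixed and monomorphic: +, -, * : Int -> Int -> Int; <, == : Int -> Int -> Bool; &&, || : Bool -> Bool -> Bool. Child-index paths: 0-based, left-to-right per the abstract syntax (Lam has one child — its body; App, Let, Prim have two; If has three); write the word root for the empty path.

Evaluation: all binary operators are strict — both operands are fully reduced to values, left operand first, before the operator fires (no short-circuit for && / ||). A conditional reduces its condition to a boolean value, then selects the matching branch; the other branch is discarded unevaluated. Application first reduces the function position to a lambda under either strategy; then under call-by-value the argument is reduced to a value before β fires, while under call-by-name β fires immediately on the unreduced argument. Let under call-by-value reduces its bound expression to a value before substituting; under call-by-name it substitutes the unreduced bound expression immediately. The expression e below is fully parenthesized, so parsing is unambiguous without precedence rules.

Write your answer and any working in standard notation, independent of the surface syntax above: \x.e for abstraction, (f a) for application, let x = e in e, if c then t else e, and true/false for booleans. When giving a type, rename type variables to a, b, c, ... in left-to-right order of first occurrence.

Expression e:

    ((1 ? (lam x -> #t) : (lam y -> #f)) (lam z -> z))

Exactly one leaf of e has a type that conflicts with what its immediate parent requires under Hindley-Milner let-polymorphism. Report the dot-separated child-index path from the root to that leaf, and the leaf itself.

Answer: 0.0 : 1

Derivation:
  unify Int ~ Bool
  FAIL: mismatch Int ~ Bool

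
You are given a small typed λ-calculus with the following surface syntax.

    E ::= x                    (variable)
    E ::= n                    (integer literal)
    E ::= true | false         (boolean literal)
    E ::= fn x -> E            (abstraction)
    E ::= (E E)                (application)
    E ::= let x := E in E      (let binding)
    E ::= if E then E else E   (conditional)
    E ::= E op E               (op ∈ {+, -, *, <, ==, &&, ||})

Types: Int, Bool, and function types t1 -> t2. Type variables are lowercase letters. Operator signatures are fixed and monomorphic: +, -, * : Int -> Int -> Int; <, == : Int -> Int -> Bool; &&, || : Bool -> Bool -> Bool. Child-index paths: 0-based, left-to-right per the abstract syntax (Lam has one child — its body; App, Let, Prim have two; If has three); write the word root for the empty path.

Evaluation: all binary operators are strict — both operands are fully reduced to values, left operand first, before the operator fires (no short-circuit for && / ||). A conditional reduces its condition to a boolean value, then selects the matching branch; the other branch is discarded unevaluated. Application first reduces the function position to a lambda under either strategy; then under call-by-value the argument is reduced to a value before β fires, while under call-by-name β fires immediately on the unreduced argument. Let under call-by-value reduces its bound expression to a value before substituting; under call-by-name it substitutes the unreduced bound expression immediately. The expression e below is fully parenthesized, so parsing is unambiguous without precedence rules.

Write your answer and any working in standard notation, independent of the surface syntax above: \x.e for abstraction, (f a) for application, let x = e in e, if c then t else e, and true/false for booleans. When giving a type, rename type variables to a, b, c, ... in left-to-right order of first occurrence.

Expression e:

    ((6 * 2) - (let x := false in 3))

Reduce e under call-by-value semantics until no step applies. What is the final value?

Working:
step 0: ((6 * 2) - (let x = false in 3))
step 1: [delta@0] (12 - (let x = false in 3))
step 2: [let@1] (12 - 3)
step 3: [delta@root] 9

Answer: 9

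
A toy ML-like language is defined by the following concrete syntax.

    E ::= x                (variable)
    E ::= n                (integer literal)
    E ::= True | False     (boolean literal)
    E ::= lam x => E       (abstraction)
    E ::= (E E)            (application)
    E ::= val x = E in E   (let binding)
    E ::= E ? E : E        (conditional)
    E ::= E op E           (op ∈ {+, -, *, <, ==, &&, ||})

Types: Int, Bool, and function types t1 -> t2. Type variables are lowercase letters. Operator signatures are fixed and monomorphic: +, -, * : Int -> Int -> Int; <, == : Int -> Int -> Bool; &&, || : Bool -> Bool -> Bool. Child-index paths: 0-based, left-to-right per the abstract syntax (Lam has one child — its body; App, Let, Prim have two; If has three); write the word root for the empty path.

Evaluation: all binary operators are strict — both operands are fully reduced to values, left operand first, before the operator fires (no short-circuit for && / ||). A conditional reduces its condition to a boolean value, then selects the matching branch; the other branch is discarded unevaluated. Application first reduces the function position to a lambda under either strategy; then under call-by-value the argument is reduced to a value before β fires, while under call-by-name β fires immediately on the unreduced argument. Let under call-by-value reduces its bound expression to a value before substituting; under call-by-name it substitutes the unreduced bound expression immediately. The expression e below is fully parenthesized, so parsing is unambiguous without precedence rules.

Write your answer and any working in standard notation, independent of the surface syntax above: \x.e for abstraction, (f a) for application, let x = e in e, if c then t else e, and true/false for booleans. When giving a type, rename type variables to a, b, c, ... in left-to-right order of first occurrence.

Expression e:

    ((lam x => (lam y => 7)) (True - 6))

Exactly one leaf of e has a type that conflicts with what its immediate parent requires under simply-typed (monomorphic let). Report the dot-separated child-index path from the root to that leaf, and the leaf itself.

Answer: 1.0 : true

Derivation:
\y._ : b -> Int
\x._ : a -> b -> Int
  unify Bool ~ Int
  FAIL: mismatch Bool ~ Int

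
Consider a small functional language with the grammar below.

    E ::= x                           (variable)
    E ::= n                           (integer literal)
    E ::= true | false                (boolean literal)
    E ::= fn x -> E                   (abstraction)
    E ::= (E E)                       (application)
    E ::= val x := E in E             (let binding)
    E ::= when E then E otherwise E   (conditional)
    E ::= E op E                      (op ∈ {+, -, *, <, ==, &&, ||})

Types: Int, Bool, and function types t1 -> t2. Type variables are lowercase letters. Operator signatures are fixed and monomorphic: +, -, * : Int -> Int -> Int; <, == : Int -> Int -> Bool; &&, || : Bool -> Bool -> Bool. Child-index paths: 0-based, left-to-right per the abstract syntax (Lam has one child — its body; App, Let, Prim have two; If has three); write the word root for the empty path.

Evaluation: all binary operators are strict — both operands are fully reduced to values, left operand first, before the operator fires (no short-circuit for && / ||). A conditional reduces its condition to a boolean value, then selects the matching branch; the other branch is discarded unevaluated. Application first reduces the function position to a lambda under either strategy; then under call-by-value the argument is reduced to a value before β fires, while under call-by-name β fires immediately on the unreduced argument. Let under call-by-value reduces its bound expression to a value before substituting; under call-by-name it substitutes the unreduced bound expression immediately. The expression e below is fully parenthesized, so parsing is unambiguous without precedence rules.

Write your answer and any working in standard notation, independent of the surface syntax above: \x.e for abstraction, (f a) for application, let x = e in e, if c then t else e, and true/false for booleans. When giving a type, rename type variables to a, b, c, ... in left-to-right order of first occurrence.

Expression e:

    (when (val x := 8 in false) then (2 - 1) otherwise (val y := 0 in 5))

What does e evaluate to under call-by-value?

Trace:
step 0: (if (let x = 8 in false) then (2 - 1) else (let y = 0 in 5))
step 1: [let@0] (if false then (2 - 1) else (let y = 0 in 5))
step 2: [if@root] (let y = 0 in 5)
step 3: [let@root] 5

Answer: 5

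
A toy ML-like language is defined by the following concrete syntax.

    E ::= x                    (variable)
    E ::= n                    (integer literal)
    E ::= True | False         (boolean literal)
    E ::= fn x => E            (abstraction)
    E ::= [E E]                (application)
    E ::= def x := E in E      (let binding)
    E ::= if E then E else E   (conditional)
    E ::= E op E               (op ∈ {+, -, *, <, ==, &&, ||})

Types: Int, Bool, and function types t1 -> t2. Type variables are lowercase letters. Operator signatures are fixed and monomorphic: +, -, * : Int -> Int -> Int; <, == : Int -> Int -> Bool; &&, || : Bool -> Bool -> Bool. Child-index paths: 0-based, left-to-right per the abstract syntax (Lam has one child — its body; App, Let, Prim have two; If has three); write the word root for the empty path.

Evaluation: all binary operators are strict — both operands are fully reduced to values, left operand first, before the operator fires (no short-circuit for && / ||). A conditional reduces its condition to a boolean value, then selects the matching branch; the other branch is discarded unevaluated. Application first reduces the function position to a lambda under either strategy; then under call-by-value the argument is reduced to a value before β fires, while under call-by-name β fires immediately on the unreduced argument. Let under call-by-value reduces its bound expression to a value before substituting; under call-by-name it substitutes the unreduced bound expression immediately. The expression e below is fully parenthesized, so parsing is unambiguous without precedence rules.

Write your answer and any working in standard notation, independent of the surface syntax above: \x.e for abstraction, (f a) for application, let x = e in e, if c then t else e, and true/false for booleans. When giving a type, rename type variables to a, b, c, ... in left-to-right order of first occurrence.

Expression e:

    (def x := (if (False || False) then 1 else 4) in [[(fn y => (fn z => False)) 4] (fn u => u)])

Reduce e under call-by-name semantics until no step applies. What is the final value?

Answer: false

Trace:
step 0: (let x = (if (false || false) then 1 else 4) in (((\y.(\z.false)) 4) (\u.u)))
step 1: [let@root] (((\y.(\z.false)) 4) (\u.u))
step 2: [beta@0] ((\z.false) (\u.u))
step 3: [beta@root] false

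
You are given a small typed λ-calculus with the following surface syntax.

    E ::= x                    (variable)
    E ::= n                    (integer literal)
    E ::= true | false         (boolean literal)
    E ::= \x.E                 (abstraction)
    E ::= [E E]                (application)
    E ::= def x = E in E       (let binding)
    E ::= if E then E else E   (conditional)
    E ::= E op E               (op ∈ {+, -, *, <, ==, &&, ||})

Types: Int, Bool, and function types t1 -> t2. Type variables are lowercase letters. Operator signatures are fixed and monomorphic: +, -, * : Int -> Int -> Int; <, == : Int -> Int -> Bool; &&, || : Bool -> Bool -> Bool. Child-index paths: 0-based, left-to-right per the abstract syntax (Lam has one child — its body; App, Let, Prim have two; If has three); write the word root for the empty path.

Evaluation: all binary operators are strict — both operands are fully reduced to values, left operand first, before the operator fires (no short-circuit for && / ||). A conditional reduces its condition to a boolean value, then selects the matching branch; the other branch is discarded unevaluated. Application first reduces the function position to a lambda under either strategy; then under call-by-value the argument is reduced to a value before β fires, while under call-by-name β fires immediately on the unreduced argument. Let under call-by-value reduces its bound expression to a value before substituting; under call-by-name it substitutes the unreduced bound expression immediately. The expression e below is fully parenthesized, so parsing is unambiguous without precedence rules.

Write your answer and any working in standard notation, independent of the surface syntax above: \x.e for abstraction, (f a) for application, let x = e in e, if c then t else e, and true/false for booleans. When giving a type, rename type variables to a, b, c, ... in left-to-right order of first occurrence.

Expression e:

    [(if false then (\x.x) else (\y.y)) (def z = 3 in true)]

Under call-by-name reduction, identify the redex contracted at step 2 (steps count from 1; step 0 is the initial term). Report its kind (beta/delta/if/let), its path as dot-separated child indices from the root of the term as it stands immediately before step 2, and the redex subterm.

Working:
step 0: ((if false then (\x.x) else (\y.y)) (let z = 3 in true))
step 1: [if@0] ((\y.y) (let z = 3 in true))
step 2: [beta@root] (let z = 3 in true)

Answer: beta at root : ((\y.y) (let z = 3 in true))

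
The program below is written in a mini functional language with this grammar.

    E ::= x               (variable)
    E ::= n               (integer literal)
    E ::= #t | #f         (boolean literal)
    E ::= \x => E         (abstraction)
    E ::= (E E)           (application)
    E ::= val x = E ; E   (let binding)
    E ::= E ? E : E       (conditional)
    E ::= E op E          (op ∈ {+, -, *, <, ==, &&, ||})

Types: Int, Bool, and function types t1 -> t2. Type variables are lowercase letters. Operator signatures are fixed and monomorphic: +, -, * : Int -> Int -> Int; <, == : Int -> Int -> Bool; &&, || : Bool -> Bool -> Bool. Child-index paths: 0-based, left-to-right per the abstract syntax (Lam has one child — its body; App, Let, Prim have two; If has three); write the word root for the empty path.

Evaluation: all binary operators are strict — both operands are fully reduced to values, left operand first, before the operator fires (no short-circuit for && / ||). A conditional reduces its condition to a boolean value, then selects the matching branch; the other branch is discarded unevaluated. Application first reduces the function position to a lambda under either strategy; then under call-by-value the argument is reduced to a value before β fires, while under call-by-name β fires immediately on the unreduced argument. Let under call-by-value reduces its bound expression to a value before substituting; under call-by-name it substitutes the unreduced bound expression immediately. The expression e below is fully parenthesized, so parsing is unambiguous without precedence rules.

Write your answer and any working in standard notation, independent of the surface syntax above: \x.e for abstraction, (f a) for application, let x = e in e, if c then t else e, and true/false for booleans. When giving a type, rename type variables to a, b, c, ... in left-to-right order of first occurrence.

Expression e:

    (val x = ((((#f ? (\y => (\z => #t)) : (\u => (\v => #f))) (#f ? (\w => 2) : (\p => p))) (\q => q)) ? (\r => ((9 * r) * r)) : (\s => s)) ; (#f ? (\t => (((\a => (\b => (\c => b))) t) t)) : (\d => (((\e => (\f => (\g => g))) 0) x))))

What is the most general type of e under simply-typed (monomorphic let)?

Answer: a -> a -> a

Working:
  unify Bool ~ Bool
\z._ : b -> Bool
\y._ : a -> b -> Bool
\v._ : d -> Bool
\u._ : c -> d -> Bool
  unify a -> b -> Bool ~ c -> d -> Bool
  unify a ~ c
  unify b -> Bool ~ d -> Bool
  unify b ~ d
  unify Bool ~ Bool
  unify Bool ~ Bool
\w._ : e -> Int
p : f
\p._ : f -> f
  unify e -> Int ~ f -> f
  unify e ~ f
  unify Int ~ f
  unify c -> d -> Bool ~ (Int -> Int) -> g
  unify c ~ Int -> Int
  unify d -> Bool ~ g
_ _ : d -> Bool
q : h
\q._ : h -> h
  unify d -> Bool ~ (h -> h) -> i
  unify d ~ h -> h
  unify Bool ~ i
_ _ : Bool
  unify Bool ~ Bool
  unify Int ~ Int
r : j
  unify j ~ Int
  unify Int ~ Int
r : Int
  unify Int ~ Int
\r._ : Int -> Int
s : k
\s._ : k -> k
  unify Int -> Int ~ k -> k
  unify Int ~ k
  unify Int ~ Int
let x : Int -> Int
  unify Bool ~ Bool
b : n
\c._ : o -> n
\b._ : n -> o -> n
\a._ : m -> n -> o -> n
t : l
  unify m -> n -> o -> n ~ l -> p
  unify m ~ l
  unify n -> o -> n ~ p
_ _ : n -> o -> n
t : l
  unify n -> o -> n ~ l -> q
  unify n ~ l
  unify o -> l ~ q
_ _ : o -> l
\t._ : l -> o -> l
g : u
\g._ : u -> u
\f._ : t -> u -> u
\e._ : s -> t -> u -> u
  unify s -> t -> u -> u ~ Int -> v
  unify s ~ Int
  unify t -> u -> u ~ v
_ _ : t -> u -> u
x : Int -> Int
  unify t -> u -> u ~ (Int -> Int) -> w
  unify t ~ Int -> Int
  unify u -> u ~ w
_ _ : u -> u
\d._ : r -> u -> u
  unify l -> o -> l ~ r -> u -> u
  unify l ~ r
  unify o -> r ~ u -> u
  unify o ~ u
  unify r ~ u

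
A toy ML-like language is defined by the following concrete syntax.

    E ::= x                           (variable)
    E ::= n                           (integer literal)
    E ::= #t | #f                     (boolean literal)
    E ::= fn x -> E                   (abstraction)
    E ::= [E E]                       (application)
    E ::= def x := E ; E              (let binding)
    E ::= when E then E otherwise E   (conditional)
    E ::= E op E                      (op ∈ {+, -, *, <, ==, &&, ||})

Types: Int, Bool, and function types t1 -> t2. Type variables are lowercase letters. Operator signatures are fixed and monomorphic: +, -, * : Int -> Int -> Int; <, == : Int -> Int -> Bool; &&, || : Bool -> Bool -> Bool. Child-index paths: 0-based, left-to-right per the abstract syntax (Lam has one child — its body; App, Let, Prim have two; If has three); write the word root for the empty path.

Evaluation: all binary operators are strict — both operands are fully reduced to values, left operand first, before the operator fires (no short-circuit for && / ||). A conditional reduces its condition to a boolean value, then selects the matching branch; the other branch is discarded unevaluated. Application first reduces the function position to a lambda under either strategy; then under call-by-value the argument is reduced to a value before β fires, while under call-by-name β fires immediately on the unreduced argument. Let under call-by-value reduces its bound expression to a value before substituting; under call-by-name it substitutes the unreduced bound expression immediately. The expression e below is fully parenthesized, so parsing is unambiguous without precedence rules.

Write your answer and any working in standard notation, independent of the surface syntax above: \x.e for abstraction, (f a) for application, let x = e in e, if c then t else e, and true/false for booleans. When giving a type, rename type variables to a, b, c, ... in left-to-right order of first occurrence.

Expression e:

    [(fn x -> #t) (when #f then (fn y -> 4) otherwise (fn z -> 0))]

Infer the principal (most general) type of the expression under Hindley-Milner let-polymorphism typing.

Trace:
\x._ : a -> Bool
  unify Bool ~ Bool
\y._ : b -> Int
\z._ : c -> Int
  unify b -> Int ~ c -> Int
  unify b ~ c
  unify Int ~ Int
  unify a -> Bool ~ (c -> Int) -> d
  unify a ~ c -> Int
  unify Bool ~ d
_ _ : Bool

Answer: Bool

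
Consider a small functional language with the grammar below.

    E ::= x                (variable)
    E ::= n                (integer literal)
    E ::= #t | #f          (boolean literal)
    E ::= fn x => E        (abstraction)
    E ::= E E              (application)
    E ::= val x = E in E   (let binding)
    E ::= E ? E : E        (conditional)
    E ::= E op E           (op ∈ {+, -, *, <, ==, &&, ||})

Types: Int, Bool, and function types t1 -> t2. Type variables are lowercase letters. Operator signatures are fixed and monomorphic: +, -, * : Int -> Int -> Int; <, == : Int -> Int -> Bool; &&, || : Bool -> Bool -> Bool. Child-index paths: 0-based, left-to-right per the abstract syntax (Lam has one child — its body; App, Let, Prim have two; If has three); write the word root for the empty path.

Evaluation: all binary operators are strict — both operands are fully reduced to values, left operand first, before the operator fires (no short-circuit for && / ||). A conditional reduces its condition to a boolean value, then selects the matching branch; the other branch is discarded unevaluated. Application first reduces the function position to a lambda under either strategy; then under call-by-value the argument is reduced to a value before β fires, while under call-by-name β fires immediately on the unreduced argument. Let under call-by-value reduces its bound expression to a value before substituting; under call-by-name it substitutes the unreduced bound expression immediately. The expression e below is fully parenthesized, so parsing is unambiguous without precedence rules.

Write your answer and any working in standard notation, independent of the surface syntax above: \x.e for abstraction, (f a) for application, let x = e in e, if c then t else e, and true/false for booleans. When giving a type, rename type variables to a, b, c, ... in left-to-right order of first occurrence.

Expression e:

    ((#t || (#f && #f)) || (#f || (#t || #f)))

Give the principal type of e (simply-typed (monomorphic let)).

Answer: Bool

Working:
  unify Bool ~ Bool
  unify Bool ~ Bool
  unify Bool ~ Bool
  unify Bool ~ Bool
  unify Bool ~ Bool
  unify Bool ~ Bool
  unify Bool ~ Bool
  unify Bool ~ Bool
  unify Bool ~ Bool
  unify Bool ~ Bool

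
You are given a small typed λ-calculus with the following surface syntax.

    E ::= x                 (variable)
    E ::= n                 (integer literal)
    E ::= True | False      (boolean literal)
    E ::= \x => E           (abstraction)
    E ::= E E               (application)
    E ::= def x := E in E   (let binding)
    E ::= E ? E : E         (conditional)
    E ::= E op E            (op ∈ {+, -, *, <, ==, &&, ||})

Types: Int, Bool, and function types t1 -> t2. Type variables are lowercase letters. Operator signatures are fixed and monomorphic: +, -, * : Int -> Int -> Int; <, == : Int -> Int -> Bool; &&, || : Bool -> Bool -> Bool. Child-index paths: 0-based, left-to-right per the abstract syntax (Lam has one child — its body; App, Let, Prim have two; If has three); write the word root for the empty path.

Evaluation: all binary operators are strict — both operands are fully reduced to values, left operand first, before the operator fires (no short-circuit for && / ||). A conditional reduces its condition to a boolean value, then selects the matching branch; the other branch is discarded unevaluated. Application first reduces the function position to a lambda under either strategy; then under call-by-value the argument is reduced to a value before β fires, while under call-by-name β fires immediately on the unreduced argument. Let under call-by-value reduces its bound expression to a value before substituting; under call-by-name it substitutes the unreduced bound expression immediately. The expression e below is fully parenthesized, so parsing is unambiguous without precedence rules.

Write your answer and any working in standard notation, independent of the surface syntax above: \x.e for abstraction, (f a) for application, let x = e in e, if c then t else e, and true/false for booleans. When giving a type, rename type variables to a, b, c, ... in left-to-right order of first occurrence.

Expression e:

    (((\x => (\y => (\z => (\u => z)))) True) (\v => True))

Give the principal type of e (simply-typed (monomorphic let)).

Answer: a -> b -> a

Derivation:
z : c
\u._ : d -> c
\z._ : c -> d -> c
\y._ : b -> c -> d -> c
\x._ : a -> b -> c -> d -> c
  unify a -> b -> c -> d -> c ~ Bool -> e
  unify a ~ Bool
  unify b -> c -> d -> c ~ e
_ _ : b -> c -> d -> c
\v._ : f -> Bool
  unify b -> c -> d -> c ~ (f -> Bool) -> g
  unify b ~ f -> Bool
  unify c -> d -> c ~ g
_ _ : c -> d -> c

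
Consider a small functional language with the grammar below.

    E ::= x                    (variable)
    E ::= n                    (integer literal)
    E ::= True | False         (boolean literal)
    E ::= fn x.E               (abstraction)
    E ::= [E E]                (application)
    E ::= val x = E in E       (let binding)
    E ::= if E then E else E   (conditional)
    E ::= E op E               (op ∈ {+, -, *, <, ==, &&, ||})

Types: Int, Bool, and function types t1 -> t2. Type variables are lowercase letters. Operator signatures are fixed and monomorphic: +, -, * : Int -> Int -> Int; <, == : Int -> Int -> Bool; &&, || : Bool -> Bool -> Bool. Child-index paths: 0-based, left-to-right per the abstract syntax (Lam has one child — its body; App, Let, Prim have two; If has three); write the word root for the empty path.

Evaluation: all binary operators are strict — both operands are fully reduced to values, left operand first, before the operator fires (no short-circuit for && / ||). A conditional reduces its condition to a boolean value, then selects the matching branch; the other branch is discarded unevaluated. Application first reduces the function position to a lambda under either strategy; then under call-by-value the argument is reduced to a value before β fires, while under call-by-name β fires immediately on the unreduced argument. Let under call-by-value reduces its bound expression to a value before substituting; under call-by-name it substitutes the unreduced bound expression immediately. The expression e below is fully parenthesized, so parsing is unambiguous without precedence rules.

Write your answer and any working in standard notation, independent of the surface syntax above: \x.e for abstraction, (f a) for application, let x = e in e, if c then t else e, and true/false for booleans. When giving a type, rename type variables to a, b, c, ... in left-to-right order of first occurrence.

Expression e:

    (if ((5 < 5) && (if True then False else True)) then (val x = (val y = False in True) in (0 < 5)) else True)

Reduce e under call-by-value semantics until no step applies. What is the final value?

Trace:
step 0: (if ((5 < 5) && (if true then false else true)) then (let x = (let y = false in true) in (0 < 5)) else true)
step 1: [delta@0.0] (if (false && (if true then false else true)) then (let x = (let y = false in true) in (0 < 5)) else true)
step 2: [if@0.1] (if (false && false) then (let x = (let y = false in true) in (0 < 5)) else true)
step 3: [delta@0] (if false then (let x = (let y = false in true) in (0 < 5)) else true)
step 4: [if@root] true

Answer: true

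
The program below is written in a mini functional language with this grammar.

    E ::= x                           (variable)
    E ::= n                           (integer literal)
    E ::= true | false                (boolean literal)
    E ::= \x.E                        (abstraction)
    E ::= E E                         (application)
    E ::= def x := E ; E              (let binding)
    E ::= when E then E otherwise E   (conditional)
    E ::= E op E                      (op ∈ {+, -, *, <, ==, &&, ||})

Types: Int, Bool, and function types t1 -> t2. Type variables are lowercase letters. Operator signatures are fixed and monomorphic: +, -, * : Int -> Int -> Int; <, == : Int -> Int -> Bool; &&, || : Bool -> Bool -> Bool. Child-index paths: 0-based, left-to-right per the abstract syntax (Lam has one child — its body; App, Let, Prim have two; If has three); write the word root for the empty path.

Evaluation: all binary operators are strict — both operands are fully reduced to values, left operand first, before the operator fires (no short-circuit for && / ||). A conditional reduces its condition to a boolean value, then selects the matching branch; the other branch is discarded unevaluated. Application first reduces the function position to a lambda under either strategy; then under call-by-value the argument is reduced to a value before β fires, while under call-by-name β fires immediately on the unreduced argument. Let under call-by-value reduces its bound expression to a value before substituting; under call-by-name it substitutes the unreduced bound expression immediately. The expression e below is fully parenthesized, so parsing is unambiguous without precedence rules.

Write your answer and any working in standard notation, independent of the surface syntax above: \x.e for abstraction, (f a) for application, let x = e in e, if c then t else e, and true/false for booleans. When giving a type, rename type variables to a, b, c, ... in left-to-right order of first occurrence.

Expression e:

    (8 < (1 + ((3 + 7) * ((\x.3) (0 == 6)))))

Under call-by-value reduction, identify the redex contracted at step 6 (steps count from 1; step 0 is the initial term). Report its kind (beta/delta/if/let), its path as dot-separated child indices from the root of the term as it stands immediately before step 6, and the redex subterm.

Trace:
step 0: (8 < (1 + ((3 + 7) * ((\x.3) (0 == 6)))))
step 1: [delta@1.1.0] (8 < (1 + (10 * ((\x.3) (0 == 6)))))
step 2: [delta@1.1.1.1] (8 < (1 + (10 * ((\x.3) false))))
step 3: [beta@1.1.1] (8 < (1 + (10 * 3)))
step 4: [delta@1.1] (8 < (1 + 30))
step 5: [delta@1] (8 < 31)
step 6: [delta@root] true

Answer: delta at root : (8 < 31)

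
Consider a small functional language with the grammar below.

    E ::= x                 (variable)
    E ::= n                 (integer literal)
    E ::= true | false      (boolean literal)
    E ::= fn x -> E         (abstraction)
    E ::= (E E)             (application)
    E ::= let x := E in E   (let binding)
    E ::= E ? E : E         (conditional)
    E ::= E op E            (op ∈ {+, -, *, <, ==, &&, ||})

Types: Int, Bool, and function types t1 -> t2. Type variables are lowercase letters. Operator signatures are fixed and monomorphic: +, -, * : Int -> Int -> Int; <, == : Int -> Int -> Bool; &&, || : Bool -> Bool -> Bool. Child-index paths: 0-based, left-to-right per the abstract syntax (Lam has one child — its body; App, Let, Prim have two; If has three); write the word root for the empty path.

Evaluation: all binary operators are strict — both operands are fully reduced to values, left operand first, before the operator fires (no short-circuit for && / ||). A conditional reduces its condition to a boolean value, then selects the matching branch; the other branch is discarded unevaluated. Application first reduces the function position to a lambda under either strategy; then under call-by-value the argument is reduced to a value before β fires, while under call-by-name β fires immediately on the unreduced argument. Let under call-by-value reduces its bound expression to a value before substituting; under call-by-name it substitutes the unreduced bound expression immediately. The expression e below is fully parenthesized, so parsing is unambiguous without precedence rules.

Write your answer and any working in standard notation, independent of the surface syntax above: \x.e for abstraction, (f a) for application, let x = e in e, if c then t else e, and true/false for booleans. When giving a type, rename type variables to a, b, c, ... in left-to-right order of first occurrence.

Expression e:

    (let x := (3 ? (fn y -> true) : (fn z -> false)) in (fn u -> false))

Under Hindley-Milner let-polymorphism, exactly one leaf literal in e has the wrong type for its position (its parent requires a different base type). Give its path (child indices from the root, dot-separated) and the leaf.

Answer: 0.0 : 3

Derivation:
  unify Int ~ Bool
  FAIL: mismatch Int ~ Bool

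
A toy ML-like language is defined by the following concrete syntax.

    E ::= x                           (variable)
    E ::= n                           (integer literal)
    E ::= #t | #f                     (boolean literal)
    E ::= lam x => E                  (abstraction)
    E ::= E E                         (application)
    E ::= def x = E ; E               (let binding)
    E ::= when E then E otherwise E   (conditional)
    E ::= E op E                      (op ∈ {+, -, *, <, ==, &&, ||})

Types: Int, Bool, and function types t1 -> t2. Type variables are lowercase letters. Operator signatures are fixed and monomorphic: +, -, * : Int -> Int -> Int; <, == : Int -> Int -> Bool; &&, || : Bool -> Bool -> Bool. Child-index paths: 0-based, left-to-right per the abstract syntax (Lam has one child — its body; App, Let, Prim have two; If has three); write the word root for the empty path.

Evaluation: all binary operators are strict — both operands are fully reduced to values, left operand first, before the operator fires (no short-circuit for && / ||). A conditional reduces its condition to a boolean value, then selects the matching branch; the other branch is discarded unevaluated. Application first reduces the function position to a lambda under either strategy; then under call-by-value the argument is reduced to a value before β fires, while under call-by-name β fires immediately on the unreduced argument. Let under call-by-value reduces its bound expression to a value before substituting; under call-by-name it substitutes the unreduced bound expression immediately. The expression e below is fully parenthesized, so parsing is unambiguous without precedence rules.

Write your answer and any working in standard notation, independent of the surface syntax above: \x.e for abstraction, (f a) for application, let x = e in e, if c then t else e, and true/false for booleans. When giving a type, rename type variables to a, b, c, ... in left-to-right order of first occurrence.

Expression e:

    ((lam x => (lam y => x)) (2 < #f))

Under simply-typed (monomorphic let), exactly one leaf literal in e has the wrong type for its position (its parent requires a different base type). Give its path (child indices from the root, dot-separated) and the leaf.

Working:
x : a
\y._ : b -> a
\x._ : a -> b -> a
  unify Int ~ Int
  unify Bool ~ Int
  FAIL: mismatch Bool ~ Int

Answer: 1.1 : false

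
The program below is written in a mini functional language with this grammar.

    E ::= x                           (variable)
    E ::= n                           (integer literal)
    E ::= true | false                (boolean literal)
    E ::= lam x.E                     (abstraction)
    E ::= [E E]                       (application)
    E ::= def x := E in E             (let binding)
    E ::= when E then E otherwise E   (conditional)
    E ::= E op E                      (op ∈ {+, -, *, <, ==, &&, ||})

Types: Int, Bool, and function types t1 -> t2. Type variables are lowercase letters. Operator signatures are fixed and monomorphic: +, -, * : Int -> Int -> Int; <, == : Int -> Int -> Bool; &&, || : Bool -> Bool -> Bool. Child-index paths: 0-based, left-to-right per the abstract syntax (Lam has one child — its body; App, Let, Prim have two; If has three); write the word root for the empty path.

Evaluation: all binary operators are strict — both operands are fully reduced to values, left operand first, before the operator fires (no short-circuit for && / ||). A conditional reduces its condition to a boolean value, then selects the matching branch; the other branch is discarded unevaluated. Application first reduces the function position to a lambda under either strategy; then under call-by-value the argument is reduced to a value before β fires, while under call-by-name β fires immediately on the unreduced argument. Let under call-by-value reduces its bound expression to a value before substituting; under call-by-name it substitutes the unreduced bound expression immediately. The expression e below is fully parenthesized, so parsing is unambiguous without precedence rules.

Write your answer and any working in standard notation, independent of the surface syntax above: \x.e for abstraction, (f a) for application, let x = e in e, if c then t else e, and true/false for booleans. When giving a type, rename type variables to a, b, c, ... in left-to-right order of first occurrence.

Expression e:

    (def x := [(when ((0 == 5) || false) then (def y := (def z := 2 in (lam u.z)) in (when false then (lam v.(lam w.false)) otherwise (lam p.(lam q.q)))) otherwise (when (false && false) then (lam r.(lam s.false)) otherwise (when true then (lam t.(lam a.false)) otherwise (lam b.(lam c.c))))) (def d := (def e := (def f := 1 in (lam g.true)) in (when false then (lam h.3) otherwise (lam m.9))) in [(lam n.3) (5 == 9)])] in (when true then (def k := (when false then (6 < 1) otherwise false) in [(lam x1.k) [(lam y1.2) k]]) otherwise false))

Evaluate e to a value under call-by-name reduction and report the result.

Answer: false

Working:
step 0: (let x = ((if ((0 == 5) || false) then (let y = (let z = 2 in (\u.z)) in (if false then (\v.(\w.false)) else (\p.(\q.q)))) else (if (false && false) then (\r.(\s.false)) else (if true then (\t.(\a.false)) else (\b.(\c.c))))) (let d = (let e = (let f = 1 in (\g.true)) in (if false then (\h.3) else (\m.9))) in ((\n.3) (5 == 9)))) in (if true then (let k = (if false then (6 < 1) else false) in ((\x1.k) ((\y1.2) k))) else false))
step 1: [let@root] (if true then (let k = (if false then (6 < 1) else false) in ((\x1.k) ((\y1.2) k))) else false)
step 2: [if@root] (let k = (if false then (6 < 1) else false) in ((\x1.k) ((\y1.2) k)))
step 3: [let@root] ((\x1.(if false then (6 < 1) else false)) ((\y1.2) (if false then (6 < 1) else false)))
step 4: [beta@root] (if false then (6 < 1) else false)
step 5: [if@root] false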